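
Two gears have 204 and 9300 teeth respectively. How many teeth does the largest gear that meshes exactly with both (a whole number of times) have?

204 = 2² · 3 · 17
9300 = 2² · 3 · 5² · 31
Common: 2² · 3 = 12

12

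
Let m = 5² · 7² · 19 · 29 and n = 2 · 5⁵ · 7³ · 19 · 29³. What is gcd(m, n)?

min exponent per shared prime: 5² · 7² · 19 · 29 = 674975

674975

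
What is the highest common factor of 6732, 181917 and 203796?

gcd(6732, 181917): 181917 = 27·6732 + 153; 6732 = 44·153 + 0 → 153
gcd(153, 203796): 203796 = 1332·153 + 0 → 153

153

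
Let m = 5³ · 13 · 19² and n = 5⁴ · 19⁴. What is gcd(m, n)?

min exponent per shared prime: 5³ · 19² = 45125

45125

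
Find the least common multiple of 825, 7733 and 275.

825 = 3 · 5² · 11; 7733 = 11 · 19 · 37; 275 = 5² · 11
lcm takes max exponent of each prime: 3 · 5² · 11 · 19 · 37 = 579975

579975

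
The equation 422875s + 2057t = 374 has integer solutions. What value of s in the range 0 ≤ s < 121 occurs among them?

66

Euclid: 422875 = 205·2057 + 1190; 2057 = 1·1190 + 867; 1190 = 1·867 + 323; 867 = 2·323 + 221; 323 = 1·221 + 102; 221 = 2·102 + 17; 102 = 6·17 + 0 → gcd = 17; 374 = 17·22.
Back-substitution yields 422875·(-19) + 2057·(3906) = 17, so one solution is s = -19·22 = -418, t = 3906·22 = 85932.
Solutions in s differ by 2057/17 = 121; the one in [0, 121) is -418 mod 121 = 66.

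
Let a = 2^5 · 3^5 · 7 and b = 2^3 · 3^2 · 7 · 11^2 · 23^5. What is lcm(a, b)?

42391505683296

max exponent per prime: 2^5 · 3^5 · 7 · 11^2 · 23^5 = 42391505683296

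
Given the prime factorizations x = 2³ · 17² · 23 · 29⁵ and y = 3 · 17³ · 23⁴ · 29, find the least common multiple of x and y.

676798425063098808

max exponent per prime: 2³ · 3 · 17³ · 23⁴ · 29⁵ = 676798425063098808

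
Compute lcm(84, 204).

1428

84 = 2² · 3 · 7; 204 = 2² · 3 · 17
max exponents: 2² · 3 · 7 · 17 = 1428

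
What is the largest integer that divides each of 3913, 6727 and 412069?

3913 = 7 · 13 · 43; 6727 = 7 · 31²; 412069 = 7 · 37² · 43
gcd takes min exponent of each prime: 7 = 7

7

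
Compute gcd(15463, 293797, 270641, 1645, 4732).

gcd(15463, 293797): 293797 = 19·15463 + 0 → 15463
gcd(15463, 270641): 270641 = 17·15463 + 7770; 15463 = 1·7770 + 7693; 7770 = 1·7693 + 77; 7693 = 99·77 + 70; 77 = 1·70 + 7; 70 = 10·7 + 0 → 7
gcd(7, 1645): 1645 = 235·7 + 0 → 7
gcd(7, 4732): 4732 = 676·7 + 0 → 7

7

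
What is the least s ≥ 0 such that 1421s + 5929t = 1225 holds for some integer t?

101

Reduce mod 5929: 1421s ≡ 1225 (mod 5929). With g = gcd(1421, 5929) = 49 dividing 1225, divide through: 29s ≡ 25 (mod 121).
Since gcd(29, 121) = 1, s ≡ 25·(29)⁻¹ ≡ 101 (mod 121). Smallest non-negative: 101.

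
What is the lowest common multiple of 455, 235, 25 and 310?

6629350

455 = 5 · 7 · 13; 235 = 5 · 47; 25 = 5²; 310 = 2 · 5 · 31
lcm takes max exponent of each prime: 2 · 5² · 7 · 13 · 31 · 47 = 6629350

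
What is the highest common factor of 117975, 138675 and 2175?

75

gcd(117975, 138675): 138675 = 1·117975 + 20700; 117975 = 5·20700 + 14475; 20700 = 1·14475 + 6225; 14475 = 2·6225 + 2025; 6225 = 3·2025 + 150; 2025 = 13·150 + 75; 150 = 2·75 + 0 → 75
gcd(75, 2175): 2175 = 29·75 + 0 → 75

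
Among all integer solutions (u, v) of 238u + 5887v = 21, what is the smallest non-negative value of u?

569

Reduce mod 5887: 238u ≡ 21 (mod 5887). With g = gcd(238, 5887) = 7 dividing 21, divide through: 34u ≡ 3 (mod 841).
Since gcd(34, 841) = 1, u ≡ 3·(34)⁻¹ ≡ 569 (mod 841). Smallest non-negative: 569.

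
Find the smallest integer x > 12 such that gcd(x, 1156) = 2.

14

1156 = 2·578. Any x with gcd(x, 1156) = 2 is a multiple of 2, say 2s, with s coprime to 578.
Need s > 12/2, so s ≥ 7. First s ≥ 7 with gcd(s, 578) = 1 is s = 7. Thus x = 2·7 = 14.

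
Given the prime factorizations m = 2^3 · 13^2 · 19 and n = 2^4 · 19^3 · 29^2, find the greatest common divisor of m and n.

152

min exponent per shared prime: 2^3 · 19 = 152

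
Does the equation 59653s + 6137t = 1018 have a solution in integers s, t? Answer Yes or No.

No

By Bézout, 59653s + 6137t = 1018 has integer solutions iff gcd(59653, 6137) | 1018.
Euclid: 59653 = 9·6137 + 4420; 6137 = 1·4420 + 1717; 4420 = 2·1717 + 986; 1717 = 1·986 + 731; 986 = 1·731 + 255; 731 = 2·255 + 221; 255 = 1·221 + 34; 221 = 6·34 + 17; 34 = 2·17 + 0. gcd = 17; 1018 mod 17 = 15. No.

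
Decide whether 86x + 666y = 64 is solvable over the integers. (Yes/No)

Yes

By Bézout, 86x + 666y = 64 has integer solutions iff gcd(86, 666) | 64.
Euclid: 666 = 7·86 + 64; 86 = 1·64 + 22; 64 = 2·22 + 20; 22 = 1·20 + 2; 20 = 10·2 + 0. gcd = 2; 64 mod 2 = 0. Yes.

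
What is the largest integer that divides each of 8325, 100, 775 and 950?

gcd(8325, 100): 8325 = 83·100 + 25; 100 = 4·25 + 0 → 25
gcd(25, 775): 775 = 31·25 + 0 → 25
gcd(25, 950): 950 = 38·25 + 0 → 25

25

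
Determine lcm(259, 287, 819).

259 = 7 · 37; 287 = 7 · 41; 819 = 3² · 7 · 13
lcm takes max exponent of each prime: 3² · 7 · 13 · 37 · 41 = 1242423

1242423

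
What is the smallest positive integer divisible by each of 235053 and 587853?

gcd first: 587853 = 2·235053 + 117747; 235053 = 1·117747 + 117306; 117747 = 1·117306 + 441; 117306 = 266·441 + 0 → gcd = 441
lcm = 235053·587853/gcd = 138176611209/441 = 313325649

313325649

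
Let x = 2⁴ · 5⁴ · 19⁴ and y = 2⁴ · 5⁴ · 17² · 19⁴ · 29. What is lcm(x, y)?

max exponent per prime: 2⁴ · 5⁴ · 17² · 19⁴ · 29 = 10922203010000

10922203010000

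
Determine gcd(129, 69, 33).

129 = 3 · 43; 69 = 3 · 23; 33 = 3 · 11
gcd takes min exponent of each prime: 3 = 3

3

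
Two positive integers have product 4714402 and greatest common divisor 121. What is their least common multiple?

38962

gcd·lcm = product, so lcm = 4714402/121 = 38962.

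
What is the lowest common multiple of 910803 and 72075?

gcd first: 910803 = 12·72075 + 45903; 72075 = 1·45903 + 26172; 45903 = 1·26172 + 19731; 26172 = 1·19731 + 6441; 19731 = 3·6441 + 408; 6441 = 15·408 + 321; 408 = 1·321 + 87; 321 = 3·87 + 60; 87 = 1·60 + 27; 60 = 2·27 + 6; 27 = 4·6 + 3; 6 = 2·3 + 0 → gcd = 3
lcm = 910803·72075/gcd = 65646126225/3 = 21882042075

21882042075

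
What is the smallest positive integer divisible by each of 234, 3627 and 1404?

43524

234 = 2 · 3² · 13; 3627 = 3² · 13 · 31; 1404 = 2² · 3³ · 13
lcm takes max exponent of each prime: 2² · 3³ · 13 · 31 = 43524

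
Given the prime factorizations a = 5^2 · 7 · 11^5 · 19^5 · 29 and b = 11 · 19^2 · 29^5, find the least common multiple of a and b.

1431394910641469602675

max exponent per prime: 5^2 · 7 · 11^5 · 19^5 · 29^5 = 1431394910641469602675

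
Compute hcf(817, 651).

817 = 19 · 43
651 = 3 · 7 · 31
Common: 1 = 1

1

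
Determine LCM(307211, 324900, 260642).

307211 = 19² · 23 · 37; 324900 = 2² · 3² · 5² · 19²; 260642 = 2 · 19⁴
lcm takes max exponent of each prime: 2² · 3² · 5² · 19⁴ · 23 · 37 = 99812853900

99812853900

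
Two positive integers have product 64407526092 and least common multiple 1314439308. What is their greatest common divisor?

49

From gcd × lcm = ab: gcd = 64407526092 / 1314439308 = 49.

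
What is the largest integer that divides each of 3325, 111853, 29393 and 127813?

3325 = 5² · 7 · 19; 111853 = 7 · 19 · 29²; 29393 = 7 · 13 · 17 · 19; 127813 = 7 · 19 · 31²
gcd takes min exponent of each prime: 7 · 19 = 133

133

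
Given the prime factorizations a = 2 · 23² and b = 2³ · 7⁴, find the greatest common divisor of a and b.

min exponent per shared prime: 2 = 2

2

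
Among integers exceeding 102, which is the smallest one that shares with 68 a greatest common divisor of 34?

gcd(t, 68) = 34 forces 34 | t; write t = 34s. Then gcd(34s, 34·2) = 34·gcd(s, 2), so need gcd(s, 2) = 1.
34s > 102 gives s ≥ 4. The least s ≥ 4 coprime to 2 is 5, so t = 34·5 = 170.

170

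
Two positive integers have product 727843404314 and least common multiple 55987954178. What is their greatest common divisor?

From gcd × lcm = ab: gcd = 727843404314 / 55987954178 = 13.

13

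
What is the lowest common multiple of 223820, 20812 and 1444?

lcm(223820, 20812) = 223820·20812/gcd = 4658141840/4 = 1164535460
lcm(1164535460, 1444) = 1164535460·1444/gcd = 1681589204240/1444 = 1164535460

1164535460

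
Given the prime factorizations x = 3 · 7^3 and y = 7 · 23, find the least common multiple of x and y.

23667

max exponent per prime: 3 · 7^3 · 23 = 23667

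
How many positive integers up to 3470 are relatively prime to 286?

Prime factors of 286: 2, 11, 13. Count integers ≤ 3470 divisible by none of them.
By inclusion–exclusion: 3470 − ⌊3470/2⌋ − ⌊3470/11⌋ − ⌊3470/13⌋ + ⌊3470/22⌋ + ⌊3470/26⌋ + ⌊3470/143⌋ − ⌊3470/286⌋ = 1456.

1456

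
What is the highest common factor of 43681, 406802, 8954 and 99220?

121

gcd(43681, 406802): 406802 = 9·43681 + 13673; 43681 = 3·13673 + 2662; 13673 = 5·2662 + 363; 2662 = 7·363 + 121; 363 = 3·121 + 0 → 121
gcd(121, 8954): 8954 = 74·121 + 0 → 121
gcd(121, 99220): 99220 = 820·121 + 0 → 121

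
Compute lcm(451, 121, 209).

94259

451 = 11 · 41; 121 = 11²; 209 = 11 · 19
lcm takes max exponent of each prime: 11² · 19 · 41 = 94259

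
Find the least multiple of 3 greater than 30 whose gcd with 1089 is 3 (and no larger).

39

Multiples of 3 above 30: 3·11, 3·12, … . Need the cofactor coprime to 1089/3 = 363.
Checking s = 11, 12, … the first with gcd(s, 363) = 1 is s = 13, giving 39.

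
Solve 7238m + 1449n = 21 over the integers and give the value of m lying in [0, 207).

Reduce mod 1449: 7238m ≡ 21 (mod 1449). With g = gcd(7238, 1449) = 7 dividing 21, divide through: 1034m ≡ 3 (mod 207).
Since gcd(1034, 207) = 1, m ≡ 3·(1034)⁻¹ ≡ 204 (mod 207). Smallest non-negative: 204.

204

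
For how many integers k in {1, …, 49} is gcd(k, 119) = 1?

Prime factors of 119: 7, 17. Count integers ≤ 49 divisible by none of them.
By inclusion–exclusion: 49 − ⌊49/7⌋ − ⌊49/17⌋ + ⌊49/119⌋ = 40.

40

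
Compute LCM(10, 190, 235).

8930

10 = 2 · 5; 190 = 2 · 5 · 19; 235 = 5 · 47
lcm takes max exponent of each prime: 2 · 5 · 19 · 47 = 8930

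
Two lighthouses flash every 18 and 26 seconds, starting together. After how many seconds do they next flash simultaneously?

gcd first: 26 = 1·18 + 8; 18 = 2·8 + 2; 8 = 4·2 + 0 → gcd = 2
lcm = 18·26/gcd = 468/2 = 234

234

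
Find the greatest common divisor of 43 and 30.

Euclid: 43 = 1·30 + 13; 30 = 2·13 + 4; 13 = 3·4 + 1; 4 = 4·1 + 0. Last nonzero remainder: 1.

1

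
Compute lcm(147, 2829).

138621

gcd first: 2829 = 19·147 + 36; 147 = 4·36 + 3; 36 = 12·3 + 0 → gcd = 3
lcm = 147·2829/gcd = 415863/3 = 138621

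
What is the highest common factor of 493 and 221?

17

Euclid: 493 = 2·221 + 51; 221 = 4·51 + 17; 51 = 3·17 + 0. Last nonzero remainder: 17.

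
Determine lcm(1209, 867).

gcd first: 1209 = 1·867 + 342; 867 = 2·342 + 183; 342 = 1·183 + 159; 183 = 1·159 + 24; 159 = 6·24 + 15; 24 = 1·15 + 9; 15 = 1·9 + 6; 9 = 1·6 + 3; 6 = 2·3 + 0 → gcd = 3
lcm = 1209·867/gcd = 1048203/3 = 349401

349401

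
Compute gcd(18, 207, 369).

9

gcd(18, 207): 207 = 11·18 + 9; 18 = 2·9 + 0 → 9
gcd(9, 369): 369 = 41·9 + 0 → 9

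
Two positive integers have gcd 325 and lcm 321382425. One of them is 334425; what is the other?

312325

Using uv = gcd(u,v)·lcm(u,v) = 325·321382425 = 104449288125, we get v = 104449288125/334425 = 312325.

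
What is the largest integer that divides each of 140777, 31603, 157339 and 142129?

gcd(140777, 31603): 140777 = 4·31603 + 14365; 31603 = 2·14365 + 2873; 14365 = 5·2873 + 0 → 2873
gcd(2873, 157339): 157339 = 54·2873 + 2197; 2873 = 1·2197 + 676; 2197 = 3·676 + 169; 676 = 4·169 + 0 → 169
gcd(169, 142129): 142129 = 841·169 + 0 → 169

169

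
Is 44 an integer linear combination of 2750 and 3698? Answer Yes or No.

gcd(2750, 3698): 3698 = 1·2750 + 948; 2750 = 2·948 + 854; 948 = 1·854 + 94; 854 = 9·94 + 8; 94 = 11·8 + 6; 8 = 1·6 + 2; 6 = 3·2 + 0 → 2
2 divides 44, so a solution exists.

Yes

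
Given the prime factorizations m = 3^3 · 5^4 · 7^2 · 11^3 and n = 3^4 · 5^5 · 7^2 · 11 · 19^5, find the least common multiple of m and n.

40876827359878125

max exponent per prime: 3^4 · 5^5 · 7^2 · 11^3 · 19^5 = 40876827359878125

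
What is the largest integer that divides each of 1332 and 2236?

4

Euclid: 2236 = 1·1332 + 904; 1332 = 1·904 + 428; 904 = 2·428 + 48; 428 = 8·48 + 44; 48 = 1·44 + 4; 44 = 11·4 + 0. Last nonzero remainder: 4.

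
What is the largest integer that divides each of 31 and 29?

1

Euclid: 31 = 1·29 + 2; 29 = 14·2 + 1; 2 = 2·1 + 0. Last nonzero remainder: 1.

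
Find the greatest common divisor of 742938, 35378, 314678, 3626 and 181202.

98

gcd(742938, 35378): 742938 = 21·35378 + 0 → 35378
gcd(35378, 314678): 314678 = 8·35378 + 31654; 35378 = 1·31654 + 3724; 31654 = 8·3724 + 1862; 3724 = 2·1862 + 0 → 1862
gcd(1862, 3626): 3626 = 1·1862 + 1764; 1862 = 1·1764 + 98; 1764 = 18·98 + 0 → 98
gcd(98, 181202): 181202 = 1849·98 + 0 → 98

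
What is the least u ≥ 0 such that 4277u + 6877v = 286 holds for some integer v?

312

Euclid: 6877 = 1·4277 + 2600; 4277 = 1·2600 + 1677; 2600 = 1·1677 + 923; 1677 = 1·923 + 754; 923 = 1·754 + 169; 754 = 4·169 + 78; 169 = 2·78 + 13; 78 = 6·13 + 0 → gcd = 13; 286 = 13·22.
Back-substitution yields 4277·(-82) + 6877·(51) = 13, so one solution is u = -82·22 = -1804, v = 51·22 = 1122.
Solutions in u differ by 6877/13 = 529; the one in [0, 529) is -1804 mod 529 = 312.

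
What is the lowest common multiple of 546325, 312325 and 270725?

437340264725

546325 = 5² · 13 · 41²; 312325 = 5² · 13 · 31²; 270725 = 5² · 7² · 13 · 17
lcm takes max exponent of each prime: 5² · 7² · 13 · 17 · 31² · 41² = 437340264725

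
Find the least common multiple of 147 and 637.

147 = 3 · 7²; 637 = 7² · 13
max exponents: 3 · 7² · 13 = 1911

1911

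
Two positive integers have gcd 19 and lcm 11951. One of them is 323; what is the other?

703

Using mn = gcd(m,n)·lcm(m,n) = 19·11951 = 227069, we get n = 227069/323 = 703.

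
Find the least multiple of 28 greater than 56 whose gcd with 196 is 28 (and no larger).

196 = 28·7. Any x with gcd(x, 196) = 28 is a multiple of 28, say 28s, with s coprime to 7.
Need s > 56/28, so s ≥ 3. First s ≥ 3 with gcd(s, 7) = 1 is s = 3. Thus x = 28·3 = 84.

84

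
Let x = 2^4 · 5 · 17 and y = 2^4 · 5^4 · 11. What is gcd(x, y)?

80

min exponent per shared prime: 2^4 · 5 = 80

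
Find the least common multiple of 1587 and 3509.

5568783

gcd first: 3509 = 2·1587 + 335; 1587 = 4·335 + 247; 335 = 1·247 + 88; 247 = 2·88 + 71; 88 = 1·71 + 17; 71 = 4·17 + 3; 17 = 5·3 + 2; 3 = 1·2 + 1; 2 = 2·1 + 0 → gcd = 1
lcm = 1587·3509/gcd = 5568783/1 = 5568783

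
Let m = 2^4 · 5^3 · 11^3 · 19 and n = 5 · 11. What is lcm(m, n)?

50578000

max exponent per prime: 2^4 · 5^3 · 11^3 · 19 = 50578000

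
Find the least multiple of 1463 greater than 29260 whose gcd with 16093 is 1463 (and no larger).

Multiples of 1463 above 29260: 1463·21, 1463·22, … . Need the cofactor coprime to 16093/1463 = 11.
Checking s = 21, 22, … the first with gcd(s, 11) = 1 is s = 21, giving 30723.

30723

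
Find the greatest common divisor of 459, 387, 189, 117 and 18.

9

459 = 3³ · 17; 387 = 3² · 43; 189 = 3³ · 7; 117 = 3² · 13; 18 = 2 · 3²
gcd takes min exponent of each prime: 3² = 9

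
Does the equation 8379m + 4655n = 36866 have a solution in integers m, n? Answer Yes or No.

No

gcd(8379, 4655): 8379 = 1·4655 + 3724; 4655 = 1·3724 + 931; 3724 = 4·931 + 0 → 931
931 does not divide 36866, so a solution does not exist.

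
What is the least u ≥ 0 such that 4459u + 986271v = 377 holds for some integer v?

50873

Reduce mod 986271: 4459u ≡ 377 (mod 986271). With g = gcd(4459, 986271) = 13 dividing 377, divide through: 343u ≡ 29 (mod 75867).
Since gcd(343, 75867) = 1, u ≡ 29·(343)⁻¹ ≡ 50873 (mod 75867). Smallest non-negative: 50873.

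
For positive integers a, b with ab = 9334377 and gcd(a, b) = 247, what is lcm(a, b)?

gcd·lcm = product, so lcm = 9334377/247 = 37791.

37791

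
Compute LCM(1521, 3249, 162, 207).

lcm(1521, 3249) = 1521·3249/gcd = 4941729/9 = 549081
lcm(549081, 162) = 549081·162/gcd = 88951122/9 = 9883458
lcm(9883458, 207) = 9883458·207/gcd = 2045875806/9 = 227319534

227319534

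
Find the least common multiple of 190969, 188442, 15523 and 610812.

402930076356

lcm(190969, 188442) = 190969·188442/gcd = 35986580298/361 = 99685818
lcm(99685818, 15523) = 99685818·15523/gcd = 1547422952814/361 = 4286490174
lcm(4286490174, 610812) = 4286490174·610812/gcd = 2618239636161288/6498 = 402930076356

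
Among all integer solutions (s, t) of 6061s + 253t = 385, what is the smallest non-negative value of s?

11

Reduce mod 253: 6061s ≡ 385 (mod 253). With g = gcd(6061, 253) = 11 dividing 385, divide through: 551s ≡ 35 (mod 23).
Since gcd(551, 23) = 1, s ≡ 35·(551)⁻¹ ≡ 11 (mod 23). Smallest non-negative: 11.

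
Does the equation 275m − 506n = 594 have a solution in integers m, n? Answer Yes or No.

gcd(275, 506): 506 = 1·275 + 231; 275 = 1·231 + 44; 231 = 5·44 + 11; 44 = 4·11 + 0 → 11
11 divides 594, so a solution exists.

Yes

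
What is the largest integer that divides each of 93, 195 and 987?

3

93 = 3 · 31; 195 = 3 · 5 · 13; 987 = 3 · 7 · 47
gcd takes min exponent of each prime: 3 = 3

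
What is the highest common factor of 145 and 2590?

145 = 5 · 29
2590 = 2 · 5 · 7 · 37
Common: 5 = 5

5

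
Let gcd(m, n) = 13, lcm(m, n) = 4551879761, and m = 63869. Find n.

Using mn = gcd(m,n)·lcm(m,n) = 13·4551879761 = 59174436893, we get n = 59174436893/63869 = 926497.

926497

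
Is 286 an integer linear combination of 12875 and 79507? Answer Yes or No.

Yes

gcd(12875, 79507): 79507 = 6·12875 + 2257; 12875 = 5·2257 + 1590; 2257 = 1·1590 + 667; 1590 = 2·667 + 256; 667 = 2·256 + 155; 256 = 1·155 + 101; 155 = 1·101 + 54; 101 = 1·54 + 47; 54 = 1·47 + 7; 47 = 6·7 + 5; 7 = 1·5 + 2; 5 = 2·2 + 1; 2 = 2·1 + 0 → 1
1 divides 286, so a solution exists.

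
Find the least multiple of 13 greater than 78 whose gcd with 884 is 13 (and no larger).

884 = 13·68. Any a with gcd(a, 884) = 13 is a multiple of 13, say 13s, with s coprime to 68.
Need s > 78/13, so s ≥ 7. First s ≥ 7 with gcd(s, 68) = 1 is s = 7. Thus a = 13·7 = 91.

91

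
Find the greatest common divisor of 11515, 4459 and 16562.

49

gcd(11515, 4459): 11515 = 2·4459 + 2597; 4459 = 1·2597 + 1862; 2597 = 1·1862 + 735; 1862 = 2·735 + 392; 735 = 1·392 + 343; 392 = 1·343 + 49; 343 = 7·49 + 0 → 49
gcd(49, 16562): 16562 = 338·49 + 0 → 49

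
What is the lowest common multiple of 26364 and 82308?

26364 = 2² · 3 · 13³; 82308 = 2² · 3 · 19³
max exponents: 2² · 3 · 13³ · 19³ = 180830676

180830676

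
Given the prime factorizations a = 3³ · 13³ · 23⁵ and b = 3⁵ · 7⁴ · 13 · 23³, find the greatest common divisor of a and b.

min exponent per shared prime: 3³ · 13 · 23³ = 4270617

4270617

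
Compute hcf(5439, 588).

147

5439 = 3 · 7² · 37
588 = 2² · 3 · 7²
Common: 3 · 7² = 147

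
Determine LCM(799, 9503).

799 = 17 · 47; 9503 = 13 · 17 · 43
max exponents: 13 · 17 · 43 · 47 = 446641

446641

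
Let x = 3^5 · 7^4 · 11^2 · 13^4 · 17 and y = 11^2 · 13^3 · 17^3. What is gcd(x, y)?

4519229

min exponent per shared prime: 11^2 · 13^3 · 17 = 4519229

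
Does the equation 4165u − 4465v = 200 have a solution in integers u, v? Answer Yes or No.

Yes

By Bézout, 4165u − 4465v = 200 has integer solutions iff gcd(4165, 4465) | 200.
Euclid: 4465 = 1·4165 + 300; 4165 = 13·300 + 265; 300 = 1·265 + 35; 265 = 7·35 + 20; 35 = 1·20 + 15; 20 = 1·15 + 5; 15 = 3·5 + 0. gcd = 5; 200 mod 5 = 0. Yes.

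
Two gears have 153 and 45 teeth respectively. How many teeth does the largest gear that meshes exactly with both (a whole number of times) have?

9

153 = 3² · 17
45 = 3² · 5
Common: 3² = 9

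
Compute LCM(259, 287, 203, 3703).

162906079

lcm(259, 287) = 259·287/gcd = 74333/7 = 10619
lcm(10619, 203) = 10619·203/gcd = 2155657/7 = 307951
lcm(307951, 3703) = 307951·3703/gcd = 1140342553/7 = 162906079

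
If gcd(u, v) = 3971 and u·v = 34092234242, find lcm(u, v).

Since gcd(u,v)·lcm(u,v) = uv, lcm = 34092234242/3971 = 8585302.

8585302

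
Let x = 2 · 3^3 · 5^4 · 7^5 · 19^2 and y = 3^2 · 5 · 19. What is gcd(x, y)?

855

min exponent per shared prime: 3^2 · 5 · 19 = 855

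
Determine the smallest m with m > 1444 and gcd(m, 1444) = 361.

1805

gcd(m, 1444) = 361 forces 361 | m; write m = 361s. Then gcd(361s, 361·4) = 361·gcd(s, 4), so need gcd(s, 4) = 1.
361s > 1444 gives s ≥ 5. The least s ≥ 5 coprime to 4 is 5, so m = 361·5 = 1805.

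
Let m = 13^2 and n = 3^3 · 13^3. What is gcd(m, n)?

min exponent per shared prime: 13^2 = 169

169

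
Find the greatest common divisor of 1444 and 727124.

Euclid: 727124 = 503·1444 + 792; 1444 = 1·792 + 652; 792 = 1·652 + 140; 652 = 4·140 + 92; 140 = 1·92 + 48; 92 = 1·48 + 44; 48 = 1·44 + 4; 44 = 11·4 + 0. Last nonzero remainder: 4.

4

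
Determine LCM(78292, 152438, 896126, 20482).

78292 = 2² · 23² · 37; 152438 = 2 · 11 · 13² · 41; 896126 = 2 · 7 · 11² · 23²; 20482 = 2 · 7² · 11 · 19
lcm takes max exponent of each prime: 2² · 7² · 11² · 13² · 19 · 23² · 37 · 41 = 61111507925468

61111507925468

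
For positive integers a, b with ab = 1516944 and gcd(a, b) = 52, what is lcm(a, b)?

29172

Since gcd(a,b)·lcm(a,b) = ab, lcm = 1516944/52 = 29172.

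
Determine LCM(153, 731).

6579

gcd first: 731 = 4·153 + 119; 153 = 1·119 + 34; 119 = 3·34 + 17; 34 = 2·17 + 0 → gcd = 17
lcm = 153·731/gcd = 111843/17 = 6579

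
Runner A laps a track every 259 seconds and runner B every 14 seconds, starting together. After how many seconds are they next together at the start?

518

259 = 7 · 37; 14 = 2 · 7
max exponents: 2 · 7 · 37 = 518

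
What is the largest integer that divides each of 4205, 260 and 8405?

5

gcd(4205, 260): 4205 = 16·260 + 45; 260 = 5·45 + 35; 45 = 1·35 + 10; 35 = 3·10 + 5; 10 = 2·5 + 0 → 5
gcd(5, 8405): 8405 = 1681·5 + 0 → 5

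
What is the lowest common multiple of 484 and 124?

15004

gcd first: 484 = 3·124 + 112; 124 = 1·112 + 12; 112 = 9·12 + 4; 12 = 3·4 + 0 → gcd = 4
lcm = 484·124/gcd = 60016/4 = 15004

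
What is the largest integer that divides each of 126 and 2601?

126 = 2 · 3² · 7
2601 = 3² · 17²
Common: 3² = 9

9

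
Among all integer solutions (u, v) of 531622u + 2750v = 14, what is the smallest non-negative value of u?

gcd(531622, 2750) = 2 (Euclid: 531622 = 193·2750 + 872; 2750 = 3·872 + 134; 872 = 6·134 + 68; 134 = 1·68 + 66; 68 = 1·66 + 2; 66 = 33·2 + 0), and 2 | 14.
Extended Euclid: 531622·(41) + 2750·(-7926) = 2. Scale by 7: u₀ = 287.
General solution u = u₀ + 1375t; reducing mod 1375 gives u = 287 (and v = -55482).

287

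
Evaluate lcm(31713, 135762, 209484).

414103153068

lcm(31713, 135762) = 31713·135762/gcd = 4305420306/33 = 130467282
lcm(130467282, 209484) = 130467282·209484/gcd = 27330808102488/66 = 414103153068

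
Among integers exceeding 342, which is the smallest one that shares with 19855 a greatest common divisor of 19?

399

gcd(m, 19855) = 19 forces 19 | m; write m = 19s. Then gcd(19s, 19·1045) = 19·gcd(s, 1045), so need gcd(s, 1045) = 1.
19s > 342 gives s ≥ 19. The least s ≥ 19 coprime to 1045 is 21, so m = 19·21 = 399.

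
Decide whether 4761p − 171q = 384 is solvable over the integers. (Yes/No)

No

gcd(4761, 171): 4761 = 27·171 + 144; 171 = 1·144 + 27; 144 = 5·27 + 9; 27 = 3·9 + 0 → 9
9 does not divide 384, so a solution does not exist.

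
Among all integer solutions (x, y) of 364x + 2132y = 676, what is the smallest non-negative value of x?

Euclid: 2132 = 5·364 + 312; 364 = 1·312 + 52; 312 = 6·52 + 0 → gcd = 52; 676 = 52·13.
Back-substitution yields 364·(6) + 2132·(-1) = 52, so one solution is x = 6·13 = 78, y = -1·13 = -13.
Solutions in x differ by 2132/52 = 41; the one in [0, 41) is 78 mod 41 = 37.

37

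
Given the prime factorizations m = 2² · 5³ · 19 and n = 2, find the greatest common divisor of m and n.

min exponent per shared prime: 2 = 2

2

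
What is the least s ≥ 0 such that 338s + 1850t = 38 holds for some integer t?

126

gcd(338, 1850) = 2 (Euclid: 1850 = 5·338 + 160; 338 = 2·160 + 18; 160 = 8·18 + 16; 18 = 1·16 + 2; 16 = 8·2 + 0), and 2 | 38.
Extended Euclid: 338·(104) + 1850·(-19) = 2. Scale by 19: s₀ = 1976.
General solution s = s₀ + 925k; reducing mod 925 gives s = 126 (and t = -23).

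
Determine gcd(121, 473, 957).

gcd(121, 473): 473 = 3·121 + 110; 121 = 1·110 + 11; 110 = 10·11 + 0 → 11
gcd(11, 957): 957 = 87·11 + 0 → 11

11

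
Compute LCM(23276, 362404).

23276 = 2² · 11 · 23²; 362404 = 2² · 7² · 43²
max exponents: 2² · 7² · 11 · 23² · 43² = 2108828876

2108828876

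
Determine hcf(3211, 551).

19

Euclid: 3211 = 5·551 + 456; 551 = 1·456 + 95; 456 = 4·95 + 76; 95 = 1·76 + 19; 76 = 4·19 + 0. Last nonzero remainder: 19.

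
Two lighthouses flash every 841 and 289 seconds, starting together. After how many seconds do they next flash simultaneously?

gcd first: 841 = 2·289 + 263; 289 = 1·263 + 26; 263 = 10·26 + 3; 26 = 8·3 + 2; 3 = 1·2 + 1; 2 = 2·1 + 0 → gcd = 1
lcm = 841·289/gcd = 243049/1 = 243049

243049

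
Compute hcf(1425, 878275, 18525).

475

1425 = 3 · 5² · 19; 878275 = 5² · 19 · 43²; 18525 = 3 · 5² · 13 · 19
gcd takes min exponent of each prime: 5² · 19 = 475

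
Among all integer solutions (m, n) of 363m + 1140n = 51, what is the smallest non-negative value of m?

gcd(363, 1140) = 3 (Euclid: 1140 = 3·363 + 51; 363 = 7·51 + 6; 51 = 8·6 + 3; 6 = 2·3 + 0), and 3 | 51.
Extended Euclid: 363·(-179) + 1140·(57) = 3. Scale by 17: m₀ = -3043.
General solution m = m₀ + 380t; reducing mod 380 gives m = 377 (and n = -120).

377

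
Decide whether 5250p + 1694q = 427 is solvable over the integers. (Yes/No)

No

By Bézout, 5250p + 1694q = 427 has integer solutions iff gcd(5250, 1694) | 427.
Euclid: 5250 = 3·1694 + 168; 1694 = 10·168 + 14; 168 = 12·14 + 0. gcd = 14; 427 mod 14 = 7. No.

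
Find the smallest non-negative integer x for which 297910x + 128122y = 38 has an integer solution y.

123

gcd(297910, 128122) = 2 (Euclid: 297910 = 2·128122 + 41666; 128122 = 3·41666 + 3124; 41666 = 13·3124 + 1054; 3124 = 2·1054 + 1016; 1054 = 1·1016 + 38; 1016 = 26·38 + 28; 38 = 1·28 + 10; 28 = 2·10 + 8; 10 = 1·8 + 2; 8 = 4·2 + 0), and 2 | 38.
Extended Euclid: 297910·(13493) + 128122·(-31374) = 2. Scale by 19: x₀ = 256367.
General solution x = x₀ + 64061t; reducing mod 64061 gives x = 123 (and y = -286).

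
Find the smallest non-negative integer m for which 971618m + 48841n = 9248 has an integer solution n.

Reduce mod 48841: 971618m ≡ 9248 (mod 48841). With g = gcd(971618, 48841) = 289 dividing 9248, divide through: 3362m ≡ 32 (mod 169).
Since gcd(3362, 169) = 1, m ≡ 32·(3362)⁻¹ ≡ 17 (mod 169). Smallest non-negative: 17.

17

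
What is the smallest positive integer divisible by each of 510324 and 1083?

510324 = 2² · 3 · 23 · 43²; 1083 = 3 · 19²
max exponents: 2² · 3 · 19² · 23 · 43² = 184226964

184226964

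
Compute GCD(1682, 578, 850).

1682 = 2 · 29²; 578 = 2 · 17²; 850 = 2 · 5² · 17
gcd takes min exponent of each prime: 2 = 2

2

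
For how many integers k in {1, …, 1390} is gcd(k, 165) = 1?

Prime factors of 165: 3, 5, 11. Count integers ≤ 1390 divisible by none of them.
By inclusion–exclusion: 1390 − ⌊1390/3⌋ − ⌊1390/5⌋ − ⌊1390/11⌋ + ⌊1390/15⌋ + ⌊1390/33⌋ + ⌊1390/55⌋ − ⌊1390/165⌋ = 674.

674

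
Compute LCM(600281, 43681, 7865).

600281 = 11⁴ · 41; 43681 = 11² · 19²; 7865 = 5 · 11² · 13
lcm takes max exponent of each prime: 5 · 11⁴ · 13 · 19² · 41 = 14085593665

14085593665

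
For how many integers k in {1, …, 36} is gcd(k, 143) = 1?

31

Prime factors of 143: 11, 13. Count integers ≤ 36 divisible by none of them.
By inclusion–exclusion: 36 − ⌊36/11⌋ − ⌊36/13⌋ + ⌊36/143⌋ = 31.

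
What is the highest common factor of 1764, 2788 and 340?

4

1764 = 2² · 3² · 7²; 2788 = 2² · 17 · 41; 340 = 2² · 5 · 17
gcd takes min exponent of each prime: 2² = 4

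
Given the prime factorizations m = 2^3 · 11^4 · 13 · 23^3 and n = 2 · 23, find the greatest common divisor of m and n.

46

min exponent per shared prime: 2 · 23 = 46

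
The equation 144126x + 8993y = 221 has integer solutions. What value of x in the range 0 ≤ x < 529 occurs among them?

341

Euclid: 144126 = 16·8993 + 238; 8993 = 37·238 + 187; 238 = 1·187 + 51; 187 = 3·51 + 34; 51 = 1·34 + 17; 34 = 2·17 + 0 → gcd = 17; 221 = 17·13.
Back-substitution yields 144126·(189) + 8993·(-3029) = 17, so one solution is x = 189·13 = 2457, y = -3029·13 = -39377.
Solutions in x differ by 8993/17 = 529; the one in [0, 529) is 2457 mod 529 = 341.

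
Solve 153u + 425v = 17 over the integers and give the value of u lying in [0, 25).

gcd(153, 425) = 17 (Euclid: 425 = 2·153 + 119; 153 = 1·119 + 34; 119 = 3·34 + 17; 34 = 2·17 + 0), and 17 | 17.
Extended Euclid: 153·(-11) + 425·(4) = 17. Scale by 1: u₀ = -11.
General solution u = u₀ + 25t; reducing mod 25 gives u = 14 (and v = -5).

14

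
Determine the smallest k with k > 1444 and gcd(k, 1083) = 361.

gcd(k, 1083) = 361 forces 361 | k; write k = 361s. Then gcd(361s, 361·3) = 361·gcd(s, 3), so need gcd(s, 3) = 1.
361s > 1444 gives s ≥ 5. The least s ≥ 5 coprime to 3 is 5, so k = 361·5 = 1805.

1805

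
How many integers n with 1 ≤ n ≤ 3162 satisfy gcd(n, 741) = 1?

741 = 3·13·19. Inclusion–exclusion on these primes:
3162 − ⌊3162/3⌋ − ⌊3162/13⌋ − ⌊3162/19⌋ + ⌊3162/39⌋ + ⌊3162/57⌋ + ⌊3162/247⌋ − ⌊3162/741⌋ = 1843

1843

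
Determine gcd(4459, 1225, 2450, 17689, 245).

4459 = 7³ · 13; 1225 = 5² · 7²; 2450 = 2 · 5² · 7²; 17689 = 7² · 19²; 245 = 5 · 7²
gcd takes min exponent of each prime: 7² = 49

49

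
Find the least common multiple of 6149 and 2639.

1248247

6149 = 11 · 13 · 43; 2639 = 7 · 13 · 29
max exponents: 7 · 11 · 13 · 29 · 43 = 1248247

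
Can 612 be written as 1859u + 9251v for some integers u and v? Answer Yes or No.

No

gcd(1859, 9251): 9251 = 4·1859 + 1815; 1859 = 1·1815 + 44; 1815 = 41·44 + 11; 44 = 4·11 + 0 → 11
11 does not divide 612, so a solution does not exist.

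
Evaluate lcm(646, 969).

1938

646 = 2 · 17 · 19; 969 = 3 · 17 · 19
max exponents: 2 · 3 · 17 · 19 = 1938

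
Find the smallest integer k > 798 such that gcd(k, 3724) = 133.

3724 = 133·28. Any k with gcd(k, 3724) = 133 is a multiple of 133, say 133s, with s coprime to 28.
Need s > 798/133, so s ≥ 7. First s ≥ 7 with gcd(s, 28) = 1 is s = 9. Thus k = 133·9 = 1197.

1197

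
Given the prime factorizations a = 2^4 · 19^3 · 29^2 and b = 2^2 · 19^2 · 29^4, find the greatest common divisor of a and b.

1214404

min exponent per shared prime: 2^2 · 19^2 · 29^2 = 1214404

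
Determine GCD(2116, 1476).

4

2116 = 2² · 23²
1476 = 2² · 3² · 41
Common: 2² = 4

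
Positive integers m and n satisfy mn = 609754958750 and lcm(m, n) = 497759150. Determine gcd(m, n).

From gcd × lcm = mn: gcd = 609754958750 / 497759150 = 1225.

1225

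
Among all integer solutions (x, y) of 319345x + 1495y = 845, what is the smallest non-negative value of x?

Reduce mod 1495: 319345x ≡ 845 (mod 1495). With g = gcd(319345, 1495) = 65 dividing 845, divide through: 4913x ≡ 13 (mod 23).
Since gcd(4913, 23) = 1, x ≡ 13·(4913)⁻¹ ≡ 19 (mod 23). Smallest non-negative: 19.

19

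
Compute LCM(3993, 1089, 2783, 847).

lcm(3993, 1089) = 3993·1089/gcd = 4348377/363 = 11979
lcm(11979, 2783) = 11979·2783/gcd = 33337557/121 = 275517
lcm(275517, 847) = 275517·847/gcd = 233362899/121 = 1928619

1928619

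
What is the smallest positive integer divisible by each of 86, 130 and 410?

229190

86 = 2 · 43; 130 = 2 · 5 · 13; 410 = 2 · 5 · 41
lcm takes max exponent of each prime: 2 · 5 · 13 · 41 · 43 = 229190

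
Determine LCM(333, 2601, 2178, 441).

1141178346

lcm(333, 2601) = 333·2601/gcd = 866133/9 = 96237
lcm(96237, 2178) = 96237·2178/gcd = 209604186/9 = 23289354
lcm(23289354, 441) = 23289354·441/gcd = 10270605114/9 = 1141178346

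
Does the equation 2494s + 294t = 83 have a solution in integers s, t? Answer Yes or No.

By Bézout, 2494s + 294t = 83 has integer solutions iff gcd(2494, 294) | 83.
Euclid: 2494 = 8·294 + 142; 294 = 2·142 + 10; 142 = 14·10 + 2; 10 = 5·2 + 0. gcd = 2; 83 mod 2 = 1. No.

No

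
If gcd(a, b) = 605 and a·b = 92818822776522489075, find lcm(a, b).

gcd·lcm = product, so lcm = 92818822776522489075/605 = 153419541779376015.

153419541779376015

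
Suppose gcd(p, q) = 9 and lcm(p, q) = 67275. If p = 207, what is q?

2925

Using pq = gcd(p,q)·lcm(p,q) = 9·67275 = 605475, we get q = 605475/207 = 2925.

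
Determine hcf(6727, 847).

7

Euclid: 6727 = 7·847 + 798; 847 = 1·798 + 49; 798 = 16·49 + 14; 49 = 3·14 + 7; 14 = 2·7 + 0. Last nonzero remainder: 7.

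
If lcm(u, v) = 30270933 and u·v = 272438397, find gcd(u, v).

9

From gcd × lcm = uv: gcd = 272438397 / 30270933 = 9.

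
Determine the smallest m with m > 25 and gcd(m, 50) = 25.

50 = 25·2. Any m with gcd(m, 50) = 25 is a multiple of 25, say 25s, with s coprime to 2.
Need s > 25/25, so s ≥ 2. First s ≥ 2 with gcd(s, 2) = 1 is s = 3. Thus m = 25·3 = 75.

75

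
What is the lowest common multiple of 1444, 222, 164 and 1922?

6315349884

1444 = 2² · 19²; 222 = 2 · 3 · 37; 164 = 2² · 41; 1922 = 2 · 31²
lcm takes max exponent of each prime: 2² · 3 · 19² · 31² · 37 · 41 = 6315349884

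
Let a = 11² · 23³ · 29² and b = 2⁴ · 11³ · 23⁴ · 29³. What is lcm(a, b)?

max exponent per prime: 2⁴ · 11³ · 23⁴ · 29³ = 145346097605104

145346097605104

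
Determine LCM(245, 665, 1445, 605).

162780695

245 = 5 · 7²; 665 = 5 · 7 · 19; 1445 = 5 · 17²; 605 = 5 · 11²
lcm takes max exponent of each prime: 5 · 7² · 11² · 17² · 19 = 162780695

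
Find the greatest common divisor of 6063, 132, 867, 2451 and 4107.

3

6063 = 3 · 43 · 47; 132 = 2² · 3 · 11; 867 = 3 · 17²; 2451 = 3 · 19 · 43; 4107 = 3 · 37²
gcd takes min exponent of each prime: 3 = 3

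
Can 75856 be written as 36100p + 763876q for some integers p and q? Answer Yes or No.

No

By Bézout, 36100p + 763876q = 75856 has integer solutions iff gcd(36100, 763876) | 75856.
Euclid: 763876 = 21·36100 + 5776; 36100 = 6·5776 + 1444; 5776 = 4·1444 + 0. gcd = 1444; 75856 mod 1444 = 768. No.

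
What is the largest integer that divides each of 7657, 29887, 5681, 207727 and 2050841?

247

gcd(7657, 29887): 29887 = 3·7657 + 6916; 7657 = 1·6916 + 741; 6916 = 9·741 + 247; 741 = 3·247 + 0 → 247
gcd(247, 5681): 5681 = 23·247 + 0 → 247
gcd(247, 207727): 207727 = 841·247 + 0 → 247
gcd(247, 2050841): 2050841 = 8303·247 + 0 → 247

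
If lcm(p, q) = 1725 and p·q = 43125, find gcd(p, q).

25

gcd·lcm = product, so gcd = 43125/1725 = 25.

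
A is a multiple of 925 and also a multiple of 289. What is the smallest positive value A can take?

925 = 5² · 37; 289 = 17²
max exponents: 5² · 17² · 37 = 267325

267325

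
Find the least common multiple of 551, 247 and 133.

50141

lcm(551, 247) = 551·247/gcd = 136097/19 = 7163
lcm(7163, 133) = 7163·133/gcd = 952679/19 = 50141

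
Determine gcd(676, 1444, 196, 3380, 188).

676 = 2² · 13²; 1444 = 2² · 19²; 196 = 2² · 7²; 3380 = 2² · 5 · 13²; 188 = 2² · 47
gcd takes min exponent of each prime: 2² = 4

4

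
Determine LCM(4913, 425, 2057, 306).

lcm(4913, 425) = 4913·425/gcd = 2088025/17 = 122825
lcm(122825, 2057) = 122825·2057/gcd = 252651025/17 = 14861825
lcm(14861825, 306) = 14861825·306/gcd = 4547718450/17 = 267512850

267512850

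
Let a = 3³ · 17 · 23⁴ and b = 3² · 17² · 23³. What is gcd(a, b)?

1861551

min exponent per shared prime: 3² · 17 · 23³ = 1861551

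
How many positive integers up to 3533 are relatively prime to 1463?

Prime factors of 1463: 7, 11, 19. Count integers ≤ 3533 divisible by none of them.
By inclusion–exclusion: 3533 − ⌊3533/7⌋ − ⌊3533/11⌋ − ⌊3533/19⌋ + ⌊3533/77⌋ + ⌊3533/133⌋ + ⌊3533/209⌋ − ⌊3533/1463⌋ = 2608.

2608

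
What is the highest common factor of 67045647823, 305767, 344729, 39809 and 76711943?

847

gcd(67045647823, 305767): 67045647823 = 219270·305767 + 117733; 305767 = 2·117733 + 70301; 117733 = 1·70301 + 47432; 70301 = 1·47432 + 22869; 47432 = 2·22869 + 1694; 22869 = 13·1694 + 847; 1694 = 2·847 + 0 → 847
gcd(847, 344729): 344729 = 407·847 + 0 → 847
gcd(847, 39809): 39809 = 47·847 + 0 → 847
gcd(847, 76711943): 76711943 = 90569·847 + 0 → 847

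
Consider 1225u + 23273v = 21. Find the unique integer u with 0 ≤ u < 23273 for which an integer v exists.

Euclid: 23273 = 18·1225 + 1223; 1225 = 1·1223 + 2; 1223 = 611·2 + 1; 2 = 2·1 + 0 → gcd = 1; 21 = 1·21.
Back-substitution yields 1225·(-11627) + 23273·(612) = 1, so one solution is u = -11627·21 = -244167, v = 612·21 = 12852.
Solutions in u differ by 23273/1 = 23273; the one in [0, 23273) is -244167 mod 23273 = 11836.

11836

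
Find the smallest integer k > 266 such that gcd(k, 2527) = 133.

2527 = 133·19. Any k with gcd(k, 2527) = 133 is a multiple of 133, say 133s, with s coprime to 19.
Need s > 266/133, so s ≥ 3. First s ≥ 3 with gcd(s, 19) = 1 is s = 3. Thus k = 133·3 = 399.

399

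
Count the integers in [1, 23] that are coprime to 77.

18

Prime factors of 77: 7, 11. Count integers ≤ 23 divisible by none of them.
By inclusion–exclusion: 23 − ⌊23/7⌋ − ⌊23/11⌋ + ⌊23/77⌋ = 18.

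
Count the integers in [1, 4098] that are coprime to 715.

2752

Prime factors of 715: 5, 11, 13. Count integers ≤ 4098 divisible by none of them.
By inclusion–exclusion: 4098 − ⌊4098/5⌋ − ⌊4098/11⌋ − ⌊4098/13⌋ + ⌊4098/55⌋ + ⌊4098/65⌋ + ⌊4098/143⌋ − ⌊4098/715⌋ = 2752.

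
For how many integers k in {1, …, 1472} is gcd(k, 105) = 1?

Prime factors of 105: 3, 5, 7. Count integers ≤ 1472 divisible by none of them.
By inclusion–exclusion: 1472 − ⌊1472/3⌋ − ⌊1472/5⌋ − ⌊1472/7⌋ + ⌊1472/15⌋ + ⌊1472/21⌋ + ⌊1472/35⌋ − ⌊1472/105⌋ = 674.

674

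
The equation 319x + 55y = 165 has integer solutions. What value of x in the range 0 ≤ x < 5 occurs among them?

0

gcd(319, 55) = 11 (Euclid: 319 = 5·55 + 44; 55 = 1·44 + 11; 44 = 4·11 + 0), and 11 | 165.
Extended Euclid: 319·(-1) + 55·(6) = 11. Scale by 15: x₀ = -15.
General solution x = x₀ + 5t; reducing mod 5 gives x = 0 (and y = 3).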